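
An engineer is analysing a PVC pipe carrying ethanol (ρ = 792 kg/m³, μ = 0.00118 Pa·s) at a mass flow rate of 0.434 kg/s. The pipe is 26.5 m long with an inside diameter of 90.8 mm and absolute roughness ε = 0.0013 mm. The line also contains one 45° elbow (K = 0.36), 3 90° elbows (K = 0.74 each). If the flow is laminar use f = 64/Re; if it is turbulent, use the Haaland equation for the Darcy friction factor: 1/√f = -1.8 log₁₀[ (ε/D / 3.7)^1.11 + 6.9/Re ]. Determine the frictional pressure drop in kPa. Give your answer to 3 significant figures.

A = πD²/4 = π(0.0908)²/4 = 0.006475 m²; mean velocity V = ṁ/(ρA) = 0.434/(792 · 0.006475) = 0.08463 m/s.
Reynolds number Re = ρVD/μ = 792 · 0.08463 · 0.0908 / 0.00118 = 5157.
Re > 4000 → turbulent. Relative roughness ε/D = 1.3e-06/0.0908 = 1.43e-05. Haaland: 1/√f = -1.8 log₁₀[(1.43e-05/3.7)^1.11 + 6.9/5157] = -1.8 log₁₀[9.82e-07 + 0.00134] = 5.172, so f = 0.03739.
Total minor-loss coefficient ΣK = 1·0.36 + 3·0.74 = 2.58.
ΔP = [f·L/D + ΣK]·(ρV²/2) = [0.03739·26.5/0.0908 + 2.58]·(792·0.08463²/2) = [10.91 + 2.58]·2.836 = 38.26 Pa.
ΔP = 38.26 Pa = 0.0383 kPa.

ΔP ≈ 0.0383 kPa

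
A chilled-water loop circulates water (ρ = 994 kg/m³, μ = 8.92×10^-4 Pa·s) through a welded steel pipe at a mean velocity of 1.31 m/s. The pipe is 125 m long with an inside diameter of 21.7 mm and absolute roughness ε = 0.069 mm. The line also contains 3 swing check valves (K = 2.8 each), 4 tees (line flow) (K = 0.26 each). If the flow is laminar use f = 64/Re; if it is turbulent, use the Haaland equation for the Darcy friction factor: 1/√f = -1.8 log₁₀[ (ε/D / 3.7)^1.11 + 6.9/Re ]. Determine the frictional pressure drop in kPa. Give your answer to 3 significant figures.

Reynolds number Re = ρVD/μ = 994 · 1.31 · 0.0217 / 0.000892 = 3.168e+04.
Re > 4000 → turbulent. Relative roughness ε/D = 6.9e-05/0.0217 = 0.00318. Haaland: 1/√f = -1.8 log₁₀[(0.00318/3.7)^1.11 + 6.9/3.168e+04] = -1.8 log₁₀[0.000395 + 0.000218] = 5.782, so f = 0.02991.
Total minor-loss coefficient ΣK = 3·2.8 + 4·0.26 = 9.44.
ΔP = [f·L/D + ΣK]·(ρV²/2) = [0.02991·125/0.0217 + 9.44]·(994·1.31²/2) = [172.3 + 9.44]·852.9 = 1.55e+05 Pa.
ΔP = 1.55e+05 Pa = 155 kPa.

ΔP ≈ 155 kPa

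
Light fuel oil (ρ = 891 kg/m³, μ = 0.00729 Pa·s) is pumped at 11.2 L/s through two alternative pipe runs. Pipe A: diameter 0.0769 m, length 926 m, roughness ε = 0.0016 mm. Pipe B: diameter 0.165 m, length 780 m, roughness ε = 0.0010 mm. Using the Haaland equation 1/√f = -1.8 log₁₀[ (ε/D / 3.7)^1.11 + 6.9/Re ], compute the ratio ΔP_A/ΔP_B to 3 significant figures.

ΔP_A/ΔP_B ≈ 44.3

Pipe A: V = Q/A = 0.0112/0.004645 = 2.411 m/s; Re = 2.266e+04; ε/D = 2.08e-05; Haaland → f = 0.02499; ΔP_A = f(L/D)(ρV²/2) = 7.795e+05 Pa.
Pipe B: V = Q/A = 0.0112/0.02138 = 0.5238 m/s; Re = 1.056e+04; ε/D = 6.06e-06; Haaland → f = 0.03043; ΔP_B = f(L/D)(ρV²/2) = 1.758e+04 Pa.
ΔP_A/ΔP_B = 7.795e+05/1.758e+04 = 44.3.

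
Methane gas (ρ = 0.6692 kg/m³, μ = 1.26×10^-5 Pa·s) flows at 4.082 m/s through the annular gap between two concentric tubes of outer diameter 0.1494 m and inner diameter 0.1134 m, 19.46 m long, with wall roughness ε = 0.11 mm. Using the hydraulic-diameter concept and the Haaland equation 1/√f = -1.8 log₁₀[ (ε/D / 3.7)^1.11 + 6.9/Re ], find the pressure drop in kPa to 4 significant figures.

Hydraulic diameter D_h = 4A/P = D_o - D_i = 0.1494 - 0.1134 = 0.036 m.
Re = ρVD_h/μ = 0.6692·4.082·0.036/1.26e-05 = 7805.
ε/D_h = 0.00011/0.036 = 0.00306; Haaland gives 1/√f = -1.8 log₁₀[0.000378+0.000884] = 5.218, so f = 0.03673.
ΔP = f(L/D_h)(ρV²/2) = 0.03673·19.46/0.036·5.575 = 110.7 Pa.
ΔP = 0.1107 kPa.

ΔP ≈ 0.1107 kPa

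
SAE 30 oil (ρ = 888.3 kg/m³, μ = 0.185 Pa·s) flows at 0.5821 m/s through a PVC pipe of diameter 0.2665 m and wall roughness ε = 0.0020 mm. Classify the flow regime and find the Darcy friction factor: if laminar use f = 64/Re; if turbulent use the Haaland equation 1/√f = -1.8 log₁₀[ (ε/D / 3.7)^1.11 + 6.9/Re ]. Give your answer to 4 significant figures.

f ≈ 0.08592

Re = ρVD/μ = 888.3·0.5821·0.2665/0.185 = 744.9.
Re < 2300 → laminar, so f = 64/Re = 0.08592 (roughness is irrelevant in laminar flow).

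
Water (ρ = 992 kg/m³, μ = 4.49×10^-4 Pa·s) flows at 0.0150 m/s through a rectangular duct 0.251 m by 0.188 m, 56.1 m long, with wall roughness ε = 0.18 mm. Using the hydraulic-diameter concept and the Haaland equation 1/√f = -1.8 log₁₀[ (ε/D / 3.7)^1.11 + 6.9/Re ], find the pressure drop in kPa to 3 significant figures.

Hydraulic diameter D_h = 4A/P = 4·(0.251·0.188)/(2·(0.251+0.188)) = 0.1888/0.878 = 0.215 m.
Re = ρVD_h/μ = 992·0.015·0.215/0.000449 = 7124.
ε/D_h = 0.00018/0.215 = 0.000837; Haaland gives 1/√f = -1.8 log₁₀[8.99e-05+0.000968] = 5.356, so f = 0.03486.
ΔP = f(L/D_h)(ρV²/2) = 0.03486·56.1/0.215·0.1116 = 1.015 Pa.
ΔP = 0.00102 kPa.

ΔP ≈ 0.00102 kPa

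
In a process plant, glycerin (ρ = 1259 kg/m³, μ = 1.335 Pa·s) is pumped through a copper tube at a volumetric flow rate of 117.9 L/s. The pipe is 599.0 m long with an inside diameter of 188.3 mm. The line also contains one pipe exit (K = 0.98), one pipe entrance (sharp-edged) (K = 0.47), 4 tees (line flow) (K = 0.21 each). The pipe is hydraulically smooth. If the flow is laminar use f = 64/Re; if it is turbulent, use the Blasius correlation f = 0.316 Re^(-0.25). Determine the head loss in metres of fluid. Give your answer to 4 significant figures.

Q = 117.9 L/s = 117.9/1000 = 0.1179 m³/s.
Cross-sectional area A = πD²/4 = π(0.1883)²/4 = 0.02785 m²; mean velocity V = Q/A = 0.1179/0.02785 = 4.234 m/s.
Reynolds number Re = ρVD/μ = 1259 · 4.234 · 0.1883 / 1.33 = 751.8.
Re < 2300 → laminar flow, so f = 64/Re = 64/751.8 = 0.08513 (the turbulent correlation is not needed).
Total minor-loss coefficient ΣK = 1·0.98 + 1·0.47 + 4·0.21 = 2.29.
ΔP = [f·L/D + ΣK]·(ρV²/2) = [0.08513·599/0.1883 + 2.29]·(1259·4.234²/2) = [270.8 + 2.29]·1.128e+04 = 3.081e+06 Pa.
Head loss h_f = ΔP/(ρg) = 3.081e+06/(1259·9.81) = 249.5 m.

h_f ≈ 249.5 m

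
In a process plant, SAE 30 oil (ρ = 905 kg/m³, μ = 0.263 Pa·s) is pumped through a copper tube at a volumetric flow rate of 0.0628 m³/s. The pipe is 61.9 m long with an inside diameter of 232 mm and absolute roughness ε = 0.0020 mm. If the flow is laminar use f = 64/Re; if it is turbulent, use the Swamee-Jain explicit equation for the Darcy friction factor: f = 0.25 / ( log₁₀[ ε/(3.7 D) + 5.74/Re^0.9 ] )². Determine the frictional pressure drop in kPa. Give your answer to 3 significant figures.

ΔP ≈ 14.4 kPa

Cross-sectional area A = πD²/4 = π(0.232)²/4 = 0.04227 m²; mean velocity V = Q/A = 0.0628/0.04227 = 1.486 m/s.
Reynolds number Re = ρVD/μ = 905 · 1.486 · 0.232 / 0.263 = 1186.
Re < 2300 → laminar flow, so f = 64/Re = 64/1186 = 0.05396 (the turbulent correlation is not needed).
Darcy-Weisbach: ΔP = f(L/D)(ρV²/2) = 0.05396·(61.9/0.232)·(905·1.486²/2) = 0.05396·266.8·998.6 = 1.438e+04 Pa.
ΔP = 1.438e+04 Pa = 14.4 kPa.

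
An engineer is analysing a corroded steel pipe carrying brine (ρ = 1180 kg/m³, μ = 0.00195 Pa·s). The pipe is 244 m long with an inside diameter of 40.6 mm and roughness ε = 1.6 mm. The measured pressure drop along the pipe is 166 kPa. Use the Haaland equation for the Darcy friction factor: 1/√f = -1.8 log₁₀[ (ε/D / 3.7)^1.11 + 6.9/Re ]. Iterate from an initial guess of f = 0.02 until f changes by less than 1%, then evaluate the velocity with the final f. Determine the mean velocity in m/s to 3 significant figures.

V ≈ 0.844 m/s

Rearranging Darcy-Weisbach: V = √(2·ΔP·D/(f·L·ρ)). With ε/D = 0.0016/0.0406 = 0.0394, iterate starting from f = 0.02:
  f = 0.02 → V = √(2·1.66e+05·0.0406/(0.02·244·1180)) = 1.53 m/s; Re = ρVD/μ = 3.759e+04; f → 0.0651
  f = 0.0651 → V = 0.848 m/s; Re = 2.083e+04; f → 0.06567
Converged (Δf/f < 1%). With the final f = 0.06567: V = √(2·1.66e+05·0.0406/(0.06567·244·1180)) = 0.8443 m/s.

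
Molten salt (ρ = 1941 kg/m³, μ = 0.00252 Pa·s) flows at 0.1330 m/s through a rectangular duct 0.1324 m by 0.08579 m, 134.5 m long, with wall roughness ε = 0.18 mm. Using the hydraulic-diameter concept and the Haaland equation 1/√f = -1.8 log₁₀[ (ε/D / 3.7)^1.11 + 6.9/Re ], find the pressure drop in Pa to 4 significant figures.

ΔP ≈ 725.5 Pa

Hydraulic diameter D_h = 4A/P = 4·(0.1324·0.08579)/(2·(0.1324+0.08579)) = 0.04543/0.4364 = 0.1041 m.
Re = ρVD_h/μ = 1941·0.133·0.1041/0.00252 = 1.067e+04.
ε/D_h = 0.00018/0.1041 = 0.00173; Haaland gives 1/√f = -1.8 log₁₀[0.000201+0.000647] = 5.529, so f = 0.03271.
ΔP = f(L/D_h)(ρV²/2) = 0.03271·134.5/0.1041·17.17 = 725.5 Pa.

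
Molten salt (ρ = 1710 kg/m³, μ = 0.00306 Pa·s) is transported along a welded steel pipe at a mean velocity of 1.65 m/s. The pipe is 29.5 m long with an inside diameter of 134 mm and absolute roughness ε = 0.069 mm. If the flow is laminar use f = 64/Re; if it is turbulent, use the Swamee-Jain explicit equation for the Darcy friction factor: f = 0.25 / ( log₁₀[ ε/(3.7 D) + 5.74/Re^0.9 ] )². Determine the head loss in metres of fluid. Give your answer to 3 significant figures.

Reynolds number Re = ρVD/μ = 1710 · 1.65 · 0.134 / 0.00306 = 1.236e+05.
Re > 4000 → turbulent. Relative roughness ε/D = 6.9e-05/0.134 = 0.000515. Swamee-Jain: f = 0.25/(log₁₀[0.000515/3.7 + 5.74/1.236e+05^0.9])² = 0.25/(log₁₀[0.000139 + 0.00015])² = 0.25/(-3.539)² = 0.01996.
Darcy-Weisbach: ΔP = f(L/D)(ρV²/2) = 0.01996·(29.5/0.134)·(1710·1.65²/2) = 0.01996·220.1·2328 = 1.023e+04 Pa.
Head loss h_f = ΔP/(ρg) = 1.023e+04/(1710·9.81) = 0.610 m.

h_f ≈ 0.610 m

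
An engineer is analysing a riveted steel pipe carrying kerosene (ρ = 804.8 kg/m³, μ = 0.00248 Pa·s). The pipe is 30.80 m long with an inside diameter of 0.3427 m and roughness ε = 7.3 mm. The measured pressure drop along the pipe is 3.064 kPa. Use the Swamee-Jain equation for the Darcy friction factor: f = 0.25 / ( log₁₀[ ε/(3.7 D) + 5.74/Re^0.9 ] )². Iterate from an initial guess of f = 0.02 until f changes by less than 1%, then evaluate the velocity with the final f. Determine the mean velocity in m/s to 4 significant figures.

Rearranging Darcy-Weisbach: V = √(2·ΔP·D/(f·L·ρ)). With ε/D = 0.0073/0.3427 = 0.0213, iterate starting from f = 0.02:
  f = 0.02 → V = √(2·3064·0.3427/(0.02·30.8·804.8)) = 2.058 m/s; Re = ρVD/μ = 2.289e+05; f → 0.05012
  f = 0.05012 → V = 1.3 m/s; Re = 1.446e+05; f → 0.05027
Converged (Δf/f < 1%). With the final f = 0.05027: V = √(2·3064·0.3427/(0.05027·30.8·804.8)) = 1.298 m/s.

V ≈ 1.298 m/s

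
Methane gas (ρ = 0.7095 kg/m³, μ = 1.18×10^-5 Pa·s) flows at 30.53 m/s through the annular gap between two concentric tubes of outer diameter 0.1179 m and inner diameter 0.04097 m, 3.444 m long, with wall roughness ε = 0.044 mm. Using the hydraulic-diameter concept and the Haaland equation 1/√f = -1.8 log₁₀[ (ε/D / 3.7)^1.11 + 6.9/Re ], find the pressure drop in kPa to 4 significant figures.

ΔP ≈ 0.2902 kPa

Hydraulic diameter D_h = 4A/P = D_o - D_i = 0.1179 - 0.04097 = 0.07693 m.
Re = ρVD_h/μ = 0.7095·30.53·0.07693/1.18e-05 = 1.412e+05.
ε/D_h = 4.4e-05/0.07693 = 0.000572; Haaland gives 1/√f = -1.8 log₁₀[5.89e-05+4.89e-05] = 7.142, so f = 0.01961.
ΔP = f(L/D_h)(ρV²/2) = 0.01961·3.444/0.07693·330.7 = 290.2 Pa.
ΔP = 0.2902 kPa.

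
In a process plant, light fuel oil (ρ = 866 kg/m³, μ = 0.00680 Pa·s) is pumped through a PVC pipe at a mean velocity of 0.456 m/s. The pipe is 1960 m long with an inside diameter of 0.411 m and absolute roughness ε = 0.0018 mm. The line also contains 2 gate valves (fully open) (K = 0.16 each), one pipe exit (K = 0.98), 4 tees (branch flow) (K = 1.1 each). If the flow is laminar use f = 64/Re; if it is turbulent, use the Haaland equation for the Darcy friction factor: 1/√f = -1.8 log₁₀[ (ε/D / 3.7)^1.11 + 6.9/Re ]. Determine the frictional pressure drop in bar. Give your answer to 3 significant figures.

ΔP ≈ 0.111 bar

Reynolds number Re = ρVD/μ = 866 · 0.456 · 0.411 / 0.0068 = 2.387e+04.
Re > 4000 → turbulent. Relative roughness ε/D = 1.8e-06/0.411 = 4.38e-06. Haaland: 1/√f = -1.8 log₁₀[(4.38e-06/3.7)^1.11 + 6.9/2.387e+04] = -1.8 log₁₀[2.64e-07 + 0.000289] = 6.369, so f = 0.02465.
Total minor-loss coefficient ΣK = 2·0.16 + 1·0.98 + 4·1.1 = 5.7.
ΔP = [f·L/D + ΣK]·(ρV²/2) = [0.02465·1960/0.411 + 5.7]·(866·0.456²/2) = [117.5 + 5.7]·90.04 = 1.11e+04 Pa.
ΔP = 1.11e+04 Pa = 0.111 bar.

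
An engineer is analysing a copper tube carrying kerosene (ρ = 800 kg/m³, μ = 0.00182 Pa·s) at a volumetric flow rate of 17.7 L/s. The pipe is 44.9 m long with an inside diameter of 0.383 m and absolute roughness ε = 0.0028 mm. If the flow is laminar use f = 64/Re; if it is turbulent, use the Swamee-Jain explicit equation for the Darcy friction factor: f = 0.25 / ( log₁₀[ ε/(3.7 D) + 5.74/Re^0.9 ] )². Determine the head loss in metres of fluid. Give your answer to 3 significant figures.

h_f ≈ 0.00342 m

Q = 17.7 L/s = 17.7/1000 = 0.0177 m³/s.
Cross-sectional area A = πD²/4 = π(0.383)²/4 = 0.1152 m²; mean velocity V = Q/A = 0.0177/0.1152 = 0.1536 m/s.
Reynolds number Re = ρVD/μ = 800 · 0.1536 · 0.383 / 0.00182 = 2.586e+04.
Re > 4000 → turbulent. Relative roughness ε/D = 2.8e-06/0.383 = 7.31e-06. Swamee-Jain: f = 0.25/(log₁₀[7.31e-06/3.7 + 5.74/2.586e+04^0.9])² = 0.25/(log₁₀[1.98e-06 + 0.000613])² = 0.25/(-3.211)² = 0.02425.
Darcy-Weisbach: ΔP = f(L/D)(ρV²/2) = 0.02425·(44.9/0.383)·(800·0.1536²/2) = 0.02425·117.2·9.441 = 26.84 Pa.
Head loss h_f = ΔP/(ρg) = 26.84/(800·9.81) = 0.00342 m.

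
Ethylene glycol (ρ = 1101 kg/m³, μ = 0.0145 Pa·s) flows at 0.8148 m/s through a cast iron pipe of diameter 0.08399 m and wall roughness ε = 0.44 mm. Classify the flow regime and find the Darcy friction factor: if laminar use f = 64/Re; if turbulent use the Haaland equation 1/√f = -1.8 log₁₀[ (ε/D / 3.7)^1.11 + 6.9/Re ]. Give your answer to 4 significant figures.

Re = ρVD/μ = 1101·0.8148·0.08399/0.0145 = 5196.
Re > 4000 → turbulent. ε/D = 0.00044/0.08399 = 0.00524; Haaland: 1/√f = -1.8 log₁₀[0.000688 + 0.00133] = 4.852, so f = 0.04248.

f ≈ 0.04248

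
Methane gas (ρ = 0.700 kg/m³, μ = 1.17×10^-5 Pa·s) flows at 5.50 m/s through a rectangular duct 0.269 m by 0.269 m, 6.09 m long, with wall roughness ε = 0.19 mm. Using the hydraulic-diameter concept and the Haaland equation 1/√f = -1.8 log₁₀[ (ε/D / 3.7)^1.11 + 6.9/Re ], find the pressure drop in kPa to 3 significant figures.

ΔP ≈ 0.00508 kPa

Hydraulic diameter D_h = 4A/P = 4·(0.269·0.269)/(2·(0.269+0.269)) = 0.2894/1.076 = 0.269 m.
Re = ρVD_h/μ = 0.7·5.5·0.269/1.17e-05 = 8.852e+04.
ε/D_h = 0.00019/0.269 = 0.000706; Haaland gives 1/√f = -1.8 log₁₀[7.44e-05+7.8e-05] = 6.871, so f = 0.02118.
ΔP = f(L/D_h)(ρV²/2) = 0.02118·6.09/0.269·10.59 = 5.077 Pa.
ΔP = 0.00508 kPa.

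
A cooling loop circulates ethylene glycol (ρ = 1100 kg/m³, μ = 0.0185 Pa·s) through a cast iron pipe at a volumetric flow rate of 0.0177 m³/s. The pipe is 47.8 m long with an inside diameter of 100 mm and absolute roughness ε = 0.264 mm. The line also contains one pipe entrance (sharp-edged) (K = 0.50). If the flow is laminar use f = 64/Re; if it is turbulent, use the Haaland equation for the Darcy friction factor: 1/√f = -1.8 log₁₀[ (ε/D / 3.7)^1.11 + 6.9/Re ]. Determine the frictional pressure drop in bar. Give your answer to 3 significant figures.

ΔP ≈ 0.449 bar

Cross-sectional area A = πD²/4 = π(0.1)²/4 = 0.007854 m²; mean velocity V = Q/A = 0.0177/0.007854 = 2.254 m/s.
Reynolds number Re = ρVD/μ = 1100 · 2.254 · 0.1 / 0.0185 = 1.34e+04.
Re > 4000 → turbulent. Relative roughness ε/D = 0.000264/0.1 = 0.00264. Haaland: 1/√f = -1.8 log₁₀[(0.00264/3.7)^1.11 + 6.9/1.34e+04] = -1.8 log₁₀[0.000322 + 0.000515] = 5.54, so f = 0.03259.
Total minor-loss coefficient ΣK = 1·0.5 = 0.5.
ΔP = [f·L/D + ΣK]·(ρV²/2) = [0.03259·47.8/0.1 + 0.5]·(1100·2.254²/2) = [15.58 + 0.5]·2793 = 4.491e+04 Pa.
ΔP = 4.491e+04 Pa = 0.449 bar.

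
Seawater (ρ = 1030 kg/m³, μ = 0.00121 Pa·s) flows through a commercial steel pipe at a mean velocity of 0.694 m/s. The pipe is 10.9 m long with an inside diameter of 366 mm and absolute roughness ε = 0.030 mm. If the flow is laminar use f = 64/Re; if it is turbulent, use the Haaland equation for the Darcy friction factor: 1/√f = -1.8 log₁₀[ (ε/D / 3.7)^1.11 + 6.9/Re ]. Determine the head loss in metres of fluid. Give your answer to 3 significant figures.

Reynolds number Re = ρVD/μ = 1030 · 0.694 · 0.366 / 0.00121 = 2.162e+05.
Re > 4000 → turbulent. Relative roughness ε/D = 3e-05/0.366 = 8.2e-05. Haaland: 1/√f = -1.8 log₁₀[(8.2e-05/3.7)^1.11 + 6.9/2.162e+05] = -1.8 log₁₀[6.81e-06 + 3.19e-05] = 7.942, so f = 0.01586.
Darcy-Weisbach: ΔP = f(L/D)(ρV²/2) = 0.01586·(10.9/0.366)·(1030·0.694²/2) = 0.01586·29.78·248 = 117.1 Pa.
Head loss h_f = ΔP/(ρg) = 117.1/(1030·9.81) = 0.0116 m.

h_f ≈ 0.0116 m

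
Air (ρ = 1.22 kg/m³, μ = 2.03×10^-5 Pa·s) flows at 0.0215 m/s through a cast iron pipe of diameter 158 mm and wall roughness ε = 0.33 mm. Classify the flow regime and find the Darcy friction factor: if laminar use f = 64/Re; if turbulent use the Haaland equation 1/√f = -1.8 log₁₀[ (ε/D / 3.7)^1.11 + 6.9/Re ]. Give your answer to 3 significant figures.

Re = ρVD/μ = 1.22·0.0215·0.158/2.03e-05 = 204.2.
Re < 2300 → laminar, so f = 64/Re = 0.3135 (roughness is irrelevant in laminar flow).

f ≈ 0.313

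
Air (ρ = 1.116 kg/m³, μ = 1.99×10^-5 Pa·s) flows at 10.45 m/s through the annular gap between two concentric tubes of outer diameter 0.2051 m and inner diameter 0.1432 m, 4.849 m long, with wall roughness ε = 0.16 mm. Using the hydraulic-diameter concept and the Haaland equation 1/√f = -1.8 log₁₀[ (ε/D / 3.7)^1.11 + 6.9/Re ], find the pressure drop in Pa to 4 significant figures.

Hydraulic diameter D_h = 4A/P = D_o - D_i = 0.2051 - 0.1432 = 0.0619 m.
Re = ρVD_h/μ = 1.116·10.45·0.0619/1.99e-05 = 3.628e+04.
ε/D_h = 0.00016/0.0619 = 0.00258; Haaland gives 1/√f = -1.8 log₁₀[0.000314+0.00019] = 5.935, so f = 0.02839.
ΔP = f(L/D_h)(ρV²/2) = 0.02839·4.849/0.0619·60.93 = 135.5 Pa.

ΔP ≈ 135.5 Pa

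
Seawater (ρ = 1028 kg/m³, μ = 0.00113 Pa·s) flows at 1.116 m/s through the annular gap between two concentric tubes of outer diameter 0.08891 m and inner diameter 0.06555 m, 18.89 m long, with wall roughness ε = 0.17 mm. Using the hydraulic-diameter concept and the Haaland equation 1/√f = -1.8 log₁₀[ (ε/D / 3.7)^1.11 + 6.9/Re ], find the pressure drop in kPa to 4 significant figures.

ΔP ≈ 19.10 kPa

Hydraulic diameter D_h = 4A/P = D_o - D_i = 0.08891 - 0.06555 = 0.02336 m.
Re = ρVD_h/μ = 1028·1.116·0.02336/0.00113 = 2.372e+04.
ε/D_h = 0.00017/0.02336 = 0.00728; Haaland gives 1/√f = -1.8 log₁₀[0.000991+0.000291] = 5.206, so f = 0.0369.
ΔP = f(L/D_h)(ρV²/2) = 0.0369·18.89/0.02336·640.2 = 1.91e+04 Pa.
ΔP = 19.10 kPa.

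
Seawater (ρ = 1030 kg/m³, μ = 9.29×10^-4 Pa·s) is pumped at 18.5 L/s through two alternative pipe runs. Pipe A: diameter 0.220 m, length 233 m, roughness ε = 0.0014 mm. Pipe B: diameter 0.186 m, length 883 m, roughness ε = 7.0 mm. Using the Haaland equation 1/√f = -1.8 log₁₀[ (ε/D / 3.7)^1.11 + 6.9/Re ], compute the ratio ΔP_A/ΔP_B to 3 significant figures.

ΔP_A/ΔP_B ≈ 0.0310

Pipe A: V = Q/A = 0.0185/0.03801 = 0.4867 m/s; Re = 1.187e+05; ε/D = 6.36e-06; Haaland → f = 0.01723; ΔP_A = f(L/D)(ρV²/2) = 2226 Pa.
Pipe B: V = Q/A = 0.0185/0.02717 = 0.6809 m/s; Re = 1.404e+05; ε/D = 0.0376; Haaland → f = 0.06329; ΔP_B = f(L/D)(ρV²/2) = 7.173e+04 Pa.
ΔP_A/ΔP_B = 2226/7.173e+04 = 0.0310.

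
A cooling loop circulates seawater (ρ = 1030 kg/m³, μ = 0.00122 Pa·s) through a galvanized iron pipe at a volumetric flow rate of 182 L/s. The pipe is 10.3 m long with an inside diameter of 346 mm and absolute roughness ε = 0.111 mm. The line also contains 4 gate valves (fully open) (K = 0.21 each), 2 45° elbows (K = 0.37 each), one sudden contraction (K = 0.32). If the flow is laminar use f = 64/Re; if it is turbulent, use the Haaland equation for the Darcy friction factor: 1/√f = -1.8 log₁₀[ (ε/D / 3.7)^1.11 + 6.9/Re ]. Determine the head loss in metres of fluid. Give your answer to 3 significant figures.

h_f ≈ 0.455 m

Q = 182 L/s = 182/1000 = 0.182 m³/s.
Cross-sectional area A = πD²/4 = π(0.346)²/4 = 0.09402 m²; mean velocity V = Q/A = 0.182/0.09402 = 1.936 m/s.
Reynolds number Re = ρVD/μ = 1030 · 1.936 · 0.346 / 0.00122 = 5.654e+05.
Re > 4000 → turbulent. Relative roughness ε/D = 0.000111/0.346 = 0.000321. Haaland: 1/√f = -1.8 log₁₀[(0.000321/3.7)^1.11 + 6.9/5.654e+05] = -1.8 log₁₀[3.1e-05 + 1.22e-05] = 7.856, so f = 0.0162.
Total minor-loss coefficient ΣK = 4·0.21 + 2·0.37 + 1·0.32 = 1.9.
ΔP = [f·L/D + ΣK]·(ρV²/2) = [0.0162·10.3/0.346 + 1.9]·(1030·1.936²/2) = [0.4823 + 1.9]·1930 = 4597 Pa.
Head loss h_f = ΔP/(ρg) = 4597/(1030·9.81) = 0.455 m.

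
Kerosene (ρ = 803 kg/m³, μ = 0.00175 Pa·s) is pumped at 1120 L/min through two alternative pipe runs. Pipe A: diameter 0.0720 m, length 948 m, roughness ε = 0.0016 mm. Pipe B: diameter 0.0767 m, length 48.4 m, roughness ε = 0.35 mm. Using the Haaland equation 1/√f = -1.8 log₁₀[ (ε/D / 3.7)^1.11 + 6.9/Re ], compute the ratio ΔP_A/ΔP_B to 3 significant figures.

Pipe A: V = Q/A = 0.01867/0.004072 = 4.585 m/s; Re = 1.515e+05; ε/D = 2.22e-05; Haaland → f = 0.01649; ΔP_A = f(L/D)(ρV²/2) = 1.832e+06 Pa.
Pipe B: V = Q/A = 0.01867/0.00462 = 4.04 m/s; Re = 1.422e+05; ε/D = 0.00456; Haaland → f = 0.03024; ΔP_B = f(L/D)(ρV²/2) = 1.251e+05 Pa.
ΔP_A/ΔP_B = 1.832e+06/1.251e+05 = 14.7.

ΔP_A/ΔP_B ≈ 14.7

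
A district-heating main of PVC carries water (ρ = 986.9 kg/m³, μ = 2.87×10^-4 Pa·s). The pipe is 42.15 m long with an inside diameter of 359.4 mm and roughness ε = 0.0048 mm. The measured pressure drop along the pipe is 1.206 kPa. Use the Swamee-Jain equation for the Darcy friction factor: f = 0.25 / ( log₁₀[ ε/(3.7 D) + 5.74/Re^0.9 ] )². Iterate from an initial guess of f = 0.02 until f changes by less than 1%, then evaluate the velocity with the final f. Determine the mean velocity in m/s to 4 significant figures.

V ≈ 1.371 m/s

Rearranging Darcy-Weisbach: V = √(2·ΔP·D/(f·L·ρ)). With ε/D = 4.8e-06/0.3594 = 1.34e-05, iterate starting from f = 0.02:
  f = 0.02 → V = √(2·1206·0.3594/(0.02·42.15·986.9)) = 1.021 m/s; Re = ρVD/μ = 1.262e+06; f → 0.01154
  f = 0.01154 → V = 1.344 m/s; Re = 1.661e+06; f → 0.01111
  f = 0.01111 → V = 1.369 m/s; Re = 1.692e+06; f → 0.01109
Converged (Δf/f < 1%). With the final f = 0.01109: V = √(2·1206·0.3594/(0.01109·42.15·986.9)) = 1.371 m/s.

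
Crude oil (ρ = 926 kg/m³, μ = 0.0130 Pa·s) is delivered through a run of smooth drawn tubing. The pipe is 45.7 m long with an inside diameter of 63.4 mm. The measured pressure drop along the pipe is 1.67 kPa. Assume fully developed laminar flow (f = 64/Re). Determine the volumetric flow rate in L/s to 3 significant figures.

Q ≈ 1.11 L/s

For laminar flow, f = 64/Re with Re = ρVD/μ, so Darcy-Weisbach reduces to ΔP = 32μLV/D². Solving for V: V = ΔP·D²/(32μL) = 1670·(0.0634)²/(32·0.013·45.7) = 0.3531 m/s.
Check: Re = ρVD/μ = 926·0.3531·0.0634/0.013 = 1595 < 2300, so the laminar assumption holds.
Q = V·A = 0.3531·(π/4·0.0634²) = 0.001115 m³/s = 1.11 L/s.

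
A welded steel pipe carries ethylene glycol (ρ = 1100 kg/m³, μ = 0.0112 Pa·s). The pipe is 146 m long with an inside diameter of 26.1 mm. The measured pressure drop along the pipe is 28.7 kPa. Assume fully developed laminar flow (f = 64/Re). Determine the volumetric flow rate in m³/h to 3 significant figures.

Q ≈ 0.720 m³/h

For laminar flow, f = 64/Re with Re = ρVD/μ, so Darcy-Weisbach reduces to ΔP = 32μLV/D². Solving for V: V = ΔP·D²/(32μL) = 2.87e+04·(0.0261)²/(32·0.0112·146) = 0.3736 m/s.
Check: Re = ρVD/μ = 1100·0.3736·0.0261/0.0112 = 957.8 < 2300, so the laminar assumption holds.
Q = V·A = 0.3736·(π/4·0.0261²) = 0.0001999 m³/s = 0.720 m³/h.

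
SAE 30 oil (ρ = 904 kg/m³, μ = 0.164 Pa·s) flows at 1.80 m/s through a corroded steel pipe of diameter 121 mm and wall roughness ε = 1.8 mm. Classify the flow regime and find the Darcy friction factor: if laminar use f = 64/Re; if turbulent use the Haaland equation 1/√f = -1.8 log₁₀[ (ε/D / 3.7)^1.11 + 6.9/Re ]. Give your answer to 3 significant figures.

Re = ρVD/μ = 904·1.8·0.121/0.164 = 1201.
Re < 2300 → laminar, so f = 64/Re = 0.05331 (roughness is irrelevant in laminar flow).

f ≈ 0.0533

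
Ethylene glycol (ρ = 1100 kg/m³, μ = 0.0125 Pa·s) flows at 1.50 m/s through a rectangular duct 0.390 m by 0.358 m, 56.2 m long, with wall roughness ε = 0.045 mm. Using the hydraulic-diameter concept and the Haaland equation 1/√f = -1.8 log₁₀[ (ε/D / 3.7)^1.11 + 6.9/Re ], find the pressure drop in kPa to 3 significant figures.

Hydraulic diameter D_h = 4A/P = 4·(0.39·0.358)/(2·(0.39+0.358)) = 0.5585/1.496 = 0.3733 m.
Re = ρVD_h/μ = 1100·1.5·0.3733/0.0125 = 4.928e+04.
ε/D_h = 4.5e-05/0.3733 = 0.000121; Haaland gives 1/√f = -1.8 log₁₀[1.05e-05+0.00014] = 6.881, so f = 0.02112.
ΔP = f(L/D_h)(ρV²/2) = 0.02112·56.2/0.3733·1238 = 3935 Pa.
ΔP = 3.94 kPa.

ΔP ≈ 3.94 kPa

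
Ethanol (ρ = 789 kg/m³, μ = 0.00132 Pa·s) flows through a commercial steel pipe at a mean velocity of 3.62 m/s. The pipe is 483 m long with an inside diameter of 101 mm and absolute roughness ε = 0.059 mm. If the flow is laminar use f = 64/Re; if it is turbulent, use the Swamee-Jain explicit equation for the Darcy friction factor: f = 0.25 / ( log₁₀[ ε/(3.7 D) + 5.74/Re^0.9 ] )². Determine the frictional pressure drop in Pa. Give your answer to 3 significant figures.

Reynolds number Re = ρVD/μ = 789 · 3.62 · 0.101 / 0.00132 = 2.185e+05.
Re > 4000 → turbulent. Relative roughness ε/D = 5.9e-05/0.101 = 0.000584. Swamee-Jain: f = 0.25/(log₁₀[0.000584/3.7 + 5.74/2.185e+05^0.9])² = 0.25/(log₁₀[0.000158 + 8.98e-05])² = 0.25/(-3.606)² = 0.01923.
Darcy-Weisbach: ΔP = f(L/D)(ρV²/2) = 0.01923·(483/0.101)·(789·3.62²/2) = 0.01923·4782·5170 = 4.753e+05 Pa.

ΔP ≈ 475000 Pa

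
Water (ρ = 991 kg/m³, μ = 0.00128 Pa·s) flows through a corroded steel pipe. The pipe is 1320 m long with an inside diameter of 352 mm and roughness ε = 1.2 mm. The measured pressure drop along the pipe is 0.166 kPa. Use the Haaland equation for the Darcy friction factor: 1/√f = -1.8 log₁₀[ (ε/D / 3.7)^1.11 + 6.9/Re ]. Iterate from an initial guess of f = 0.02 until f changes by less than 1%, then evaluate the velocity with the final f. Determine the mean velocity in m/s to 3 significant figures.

Rearranging Darcy-Weisbach: V = √(2·ΔP·D/(f·L·ρ)). With ε/D = 0.0012/0.352 = 0.00341, iterate starting from f = 0.02:
  f = 0.02 → V = √(2·166·0.352/(0.02·1320·991)) = 0.06683 m/s; Re = ρVD/μ = 1.821e+04; f → 0.03225
  f = 0.03225 → V = 0.05263 m/s; Re = 1.434e+04; f → 0.03336
  f = 0.03336 → V = 0.05175 m/s; Re = 1.41e+04; f → 0.03344
Converged (Δf/f < 1%). With the final f = 0.03344: V = √(2·166·0.352/(0.03344·1320·991)) = 0.05169 m/s.

V ≈ 0.0517 m/s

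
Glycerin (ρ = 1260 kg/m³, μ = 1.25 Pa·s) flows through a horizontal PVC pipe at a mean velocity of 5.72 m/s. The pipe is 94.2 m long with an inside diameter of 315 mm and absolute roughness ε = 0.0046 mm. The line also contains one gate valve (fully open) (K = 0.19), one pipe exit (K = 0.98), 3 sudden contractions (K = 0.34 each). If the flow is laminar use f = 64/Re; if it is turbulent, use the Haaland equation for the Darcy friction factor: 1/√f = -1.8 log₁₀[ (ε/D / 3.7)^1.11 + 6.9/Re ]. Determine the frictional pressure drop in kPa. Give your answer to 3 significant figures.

Reynolds number Re = ρVD/μ = 1260 · 5.72 · 0.315 / 1.25 = 1816.
Re < 2300 → laminar flow, so f = 64/Re = 64/1816 = 0.03524 (the turbulent correlation is not needed).
Total minor-loss coefficient ΣK = 1·0.19 + 1·0.98 + 3·0.34 = 2.19.
ΔP = [f·L/D + ΣK]·(ρV²/2) = [0.03524·94.2/0.315 + 2.19]·(1260·5.72²/2) = [10.54 + 2.19]·2.061e+04 = 2.624e+05 Pa.
ΔP = 2.624e+05 Pa = 262 kPa.

ΔP ≈ 262 kPa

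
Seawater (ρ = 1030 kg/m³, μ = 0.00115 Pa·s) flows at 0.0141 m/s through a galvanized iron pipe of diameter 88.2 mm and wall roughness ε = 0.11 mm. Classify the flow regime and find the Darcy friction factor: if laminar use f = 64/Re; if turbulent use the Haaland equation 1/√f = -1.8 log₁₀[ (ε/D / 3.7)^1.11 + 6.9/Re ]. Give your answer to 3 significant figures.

f ≈ 0.0575

Re = ρVD/μ = 1030·0.0141·0.0882/0.00115 = 1114.
Re < 2300 → laminar, so f = 64/Re = 0.05746 (roughness is irrelevant in laminar flow).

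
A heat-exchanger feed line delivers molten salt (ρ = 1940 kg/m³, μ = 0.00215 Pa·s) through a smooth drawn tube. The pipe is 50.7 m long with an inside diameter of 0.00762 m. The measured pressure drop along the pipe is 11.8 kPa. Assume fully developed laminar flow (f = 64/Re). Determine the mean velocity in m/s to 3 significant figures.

For laminar flow, f = 64/Re with Re = ρVD/μ, so Darcy-Weisbach reduces to ΔP = 32μLV/D². Solving for V: V = ΔP·D²/(32μL) = 1.18e+04·(0.00762)²/(32·0.00215·50.7) = 0.1964 m/s.
Check: Re = ρVD/μ = 1940·0.1964·0.00762/0.00215 = 1351 < 2300, so the laminar assumption holds.

V ≈ 0.196 m/s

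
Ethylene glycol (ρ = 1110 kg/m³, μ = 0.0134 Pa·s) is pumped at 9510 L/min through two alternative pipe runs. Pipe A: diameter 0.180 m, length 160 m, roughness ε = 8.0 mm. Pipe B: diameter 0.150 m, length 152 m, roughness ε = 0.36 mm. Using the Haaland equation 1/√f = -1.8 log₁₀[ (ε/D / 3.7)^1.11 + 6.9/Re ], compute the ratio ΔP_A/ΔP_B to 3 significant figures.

Pipe A: V = Q/A = 0.1585/0.02545 = 6.229 m/s; Re = 9.287e+04; ε/D = 0.0444; Haaland → f = 0.0682; ΔP_A = f(L/D)(ρV²/2) = 1.305e+06 Pa.
Pipe B: V = Q/A = 0.1585/0.01767 = 8.969 m/s; Re = 1.114e+05; ε/D = 0.0024; Haaland → f = 0.02586; ΔP_B = f(L/D)(ρV²/2) = 1.17e+06 Pa.
ΔP_A/ΔP_B = 1.305e+06/1.17e+06 = 1.12.

ΔP_A/ΔP_B ≈ 1.12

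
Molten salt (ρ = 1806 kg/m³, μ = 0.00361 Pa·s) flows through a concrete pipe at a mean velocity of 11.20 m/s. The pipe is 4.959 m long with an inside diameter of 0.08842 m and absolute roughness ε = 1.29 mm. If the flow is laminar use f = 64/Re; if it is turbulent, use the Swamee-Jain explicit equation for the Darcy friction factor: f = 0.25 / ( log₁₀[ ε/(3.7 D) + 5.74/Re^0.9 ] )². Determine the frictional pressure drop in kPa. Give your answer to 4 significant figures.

Reynolds number Re = ρVD/μ = 1806 · 11.2 · 0.08842 / 0.00361 = 4.954e+05.
Re > 4000 → turbulent. Relative roughness ε/D = 0.00129/0.08842 = 0.0146. Swamee-Jain: f = 0.25/(log₁₀[0.0146/3.7 + 5.74/4.954e+05^0.9])² = 0.25/(log₁₀[0.00394 + 4.3e-05])² = 0.25/(-2.399)² = 0.04342.
Darcy-Weisbach: ΔP = f(L/D)(ρV²/2) = 0.04342·(4.959/0.08842)·(1806·11.2²/2) = 0.04342·56.08·1.133e+05 = 2.759e+05 Pa.
ΔP = 2.759e+05 Pa = 275.9 kPa.

ΔP ≈ 275.9 kPa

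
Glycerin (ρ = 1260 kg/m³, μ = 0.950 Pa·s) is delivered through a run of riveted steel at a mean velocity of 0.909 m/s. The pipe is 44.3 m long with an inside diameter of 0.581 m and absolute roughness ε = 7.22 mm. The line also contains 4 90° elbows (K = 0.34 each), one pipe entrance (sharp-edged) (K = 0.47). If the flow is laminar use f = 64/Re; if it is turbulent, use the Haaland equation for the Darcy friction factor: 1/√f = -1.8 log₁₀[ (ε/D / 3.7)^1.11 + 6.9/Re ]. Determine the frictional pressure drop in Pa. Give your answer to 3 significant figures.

Reynolds number Re = ρVD/μ = 1260 · 0.909 · 0.581 / 0.95 = 700.5.
Re < 2300 → laminar flow, so f = 64/Re = 64/700.5 = 0.09137 (the turbulent correlation is not needed).
Total minor-loss coefficient ΣK = 4·0.34 + 1·0.47 = 1.83.
ΔP = [f·L/D + ΣK]·(ρV²/2) = [0.09137·44.3/0.581 + 1.83]·(1260·0.909²/2) = [6.967 + 1.83]·520.6 = 4579 Pa.

ΔP ≈ 4580 Pa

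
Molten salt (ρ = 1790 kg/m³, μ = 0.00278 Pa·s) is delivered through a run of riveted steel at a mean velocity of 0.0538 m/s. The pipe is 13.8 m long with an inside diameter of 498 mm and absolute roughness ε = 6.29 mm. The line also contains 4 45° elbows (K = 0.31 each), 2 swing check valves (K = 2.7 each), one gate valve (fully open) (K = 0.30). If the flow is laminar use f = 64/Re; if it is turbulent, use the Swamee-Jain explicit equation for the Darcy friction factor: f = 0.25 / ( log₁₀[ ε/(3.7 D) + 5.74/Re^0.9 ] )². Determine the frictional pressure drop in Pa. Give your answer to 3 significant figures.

Reynolds number Re = ρVD/μ = 1790 · 0.0538 · 0.498 / 0.00278 = 1.725e+04.
Re > 4000 → turbulent. Relative roughness ε/D = 0.00629/0.498 = 0.0126. Swamee-Jain: f = 0.25/(log₁₀[0.0126/3.7 + 5.74/1.725e+04^0.9])² = 0.25/(log₁₀[0.00341 + 0.000883])² = 0.25/(-2.367)² = 0.04462.
Total minor-loss coefficient ΣK = 4·0.31 + 2·2.7 + 1·0.3 = 6.94.
ΔP = [f·L/D + ΣK]·(ρV²/2) = [0.04462·13.8/0.498 + 6.94]·(1790·0.0538²/2) = [1.237 + 6.94]·2.591 = 21.18 Pa.

ΔP ≈ 21.2 Pa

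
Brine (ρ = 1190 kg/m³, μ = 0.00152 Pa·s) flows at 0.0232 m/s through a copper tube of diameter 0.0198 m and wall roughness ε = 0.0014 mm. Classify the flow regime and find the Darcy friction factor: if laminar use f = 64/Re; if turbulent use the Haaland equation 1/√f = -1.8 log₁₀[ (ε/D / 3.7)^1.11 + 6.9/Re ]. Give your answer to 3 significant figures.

f ≈ 0.178

Re = ρVD/μ = 1190·0.0232·0.0198/0.00152 = 359.6.
Re < 2300 → laminar, so f = 64/Re = 0.178 (roughness is irrelevant in laminar flow).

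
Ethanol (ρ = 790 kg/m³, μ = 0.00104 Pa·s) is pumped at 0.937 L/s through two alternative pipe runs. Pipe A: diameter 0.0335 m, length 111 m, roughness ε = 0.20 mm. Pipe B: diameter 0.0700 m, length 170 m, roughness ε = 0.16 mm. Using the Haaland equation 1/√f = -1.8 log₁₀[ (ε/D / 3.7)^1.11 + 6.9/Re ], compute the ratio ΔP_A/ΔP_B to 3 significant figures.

Pipe A: V = Q/A = 0.000937/0.0008814 = 1.063 m/s; Re = 2.705e+04; ε/D = 0.00597; Haaland → f = 0.03479; ΔP_A = f(L/D)(ρV²/2) = 5.146e+04 Pa.
Pipe B: V = Q/A = 0.000937/0.003848 = 0.2435 m/s; Re = 1.295e+04; ε/D = 0.00229; Haaland → f = 0.03226; ΔP_B = f(L/D)(ρV²/2) = 1834 Pa.
ΔP_A/ΔP_B = 5.146e+04/1834 = 28.0.

ΔP_A/ΔP_B ≈ 28.0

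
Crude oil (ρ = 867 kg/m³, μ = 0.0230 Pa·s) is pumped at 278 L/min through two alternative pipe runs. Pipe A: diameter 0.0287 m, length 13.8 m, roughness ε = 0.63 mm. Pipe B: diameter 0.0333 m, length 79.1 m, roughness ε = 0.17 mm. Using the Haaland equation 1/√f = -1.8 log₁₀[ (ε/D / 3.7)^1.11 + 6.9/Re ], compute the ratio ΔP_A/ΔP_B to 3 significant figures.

Pipe A: V = Q/A = 0.004633/0.0006469 = 7.162 m/s; Re = 7748; ε/D = 0.022; Haaland → f = 0.05495; ΔP_A = f(L/D)(ρV²/2) = 5.875e+05 Pa.
Pipe B: V = Q/A = 0.004633/0.0008709 = 5.32 m/s; Re = 6678; ε/D = 0.00511; Haaland → f = 0.04025; ΔP_B = f(L/D)(ρV²/2) = 1.173e+06 Pa.
ΔP_A/ΔP_B = 5.875e+05/1.173e+06 = 0.501.

ΔP_A/ΔP_B ≈ 0.501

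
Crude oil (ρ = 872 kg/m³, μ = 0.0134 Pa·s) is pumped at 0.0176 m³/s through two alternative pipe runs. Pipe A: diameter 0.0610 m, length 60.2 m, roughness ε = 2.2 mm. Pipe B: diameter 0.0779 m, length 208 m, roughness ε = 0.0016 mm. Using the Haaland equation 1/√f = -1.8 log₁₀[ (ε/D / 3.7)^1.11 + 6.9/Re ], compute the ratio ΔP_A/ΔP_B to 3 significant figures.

ΔP_A/ΔP_B ≈ 2.37

Pipe A: V = Q/A = 0.0176/0.002922 = 6.022 m/s; Re = 2.391e+04; ε/D = 0.0361; Haaland → f = 0.06311; ΔP_A = f(L/D)(ρV²/2) = 9.849e+05 Pa.
Pipe B: V = Q/A = 0.0176/0.004766 = 3.693 m/s; Re = 1.872e+04; ε/D = 2.05e-05; Haaland → f = 0.02621; ΔP_B = f(L/D)(ρV²/2) = 4.16e+05 Pa.
ΔP_A/ΔP_B = 9.849e+05/4.16e+05 = 2.37.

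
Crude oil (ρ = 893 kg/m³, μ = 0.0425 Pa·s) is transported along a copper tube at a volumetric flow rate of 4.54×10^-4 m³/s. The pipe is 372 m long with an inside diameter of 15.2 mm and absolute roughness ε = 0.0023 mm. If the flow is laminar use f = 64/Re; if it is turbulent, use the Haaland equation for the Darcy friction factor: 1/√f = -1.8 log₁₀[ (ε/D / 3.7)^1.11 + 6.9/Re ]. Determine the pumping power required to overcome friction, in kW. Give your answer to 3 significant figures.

Cross-sectional area A = πD²/4 = π(0.0152)²/4 = 0.0001815 m²; mean velocity V = Q/A = 0.000454/0.0001815 = 2.502 m/s.
Reynolds number Re = ρVD/μ = 893 · 2.502 · 0.0152 / 0.0425 = 799.1.
Re < 2300 → laminar flow, so f = 64/Re = 64/799.1 = 0.08009 (the turbulent correlation is not needed).
Darcy-Weisbach: ΔP = f(L/D)(ρV²/2) = 0.08009·(372/0.0152)·(893·2.502²/2) = 0.08009·2.447e+04·2795 = 5.479e+06 Pa.
Pumping power P = QΔP = 0.000454·5.479e+06 = 2487 W = 2.49 kW.

P ≈ 2.49 kW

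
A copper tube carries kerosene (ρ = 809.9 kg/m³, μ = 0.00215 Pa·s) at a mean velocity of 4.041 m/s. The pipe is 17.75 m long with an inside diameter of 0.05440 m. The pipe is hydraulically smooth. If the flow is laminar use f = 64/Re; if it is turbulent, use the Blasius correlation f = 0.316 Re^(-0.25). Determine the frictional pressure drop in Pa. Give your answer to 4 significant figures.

Reynolds number Re = ρVD/μ = 809.9 · 4.041 · 0.0544 / 0.00215 = 8.281e+04.
Re > 4000 → turbulent. Smooth-pipe (Blasius): f = 0.316 Re^(-0.25) = 0.316/(8.281e+04)^0.25 = 0.01863.
Darcy-Weisbach: ΔP = f(L/D)(ρV²/2) = 0.01863·(17.75/0.0544)·(809.9·4.041²/2) = 0.01863·326.3·6613 = 4.019e+04 Pa.

ΔP ≈ 40190 Pa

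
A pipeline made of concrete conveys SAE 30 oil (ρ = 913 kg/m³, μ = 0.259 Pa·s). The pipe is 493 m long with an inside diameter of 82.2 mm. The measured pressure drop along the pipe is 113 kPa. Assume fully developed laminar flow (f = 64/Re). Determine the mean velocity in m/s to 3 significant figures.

For laminar flow, f = 64/Re with Re = ρVD/μ, so Darcy-Weisbach reduces to ΔP = 32μLV/D². Solving for V: V = ΔP·D²/(32μL) = 1.13e+05·(0.0822)²/(32·0.259·493) = 0.1869 m/s.
Check: Re = ρVD/μ = 913·0.1869·0.0822/0.259 = 54.15 < 2300, so the laminar assumption holds.

V ≈ 0.187 m/s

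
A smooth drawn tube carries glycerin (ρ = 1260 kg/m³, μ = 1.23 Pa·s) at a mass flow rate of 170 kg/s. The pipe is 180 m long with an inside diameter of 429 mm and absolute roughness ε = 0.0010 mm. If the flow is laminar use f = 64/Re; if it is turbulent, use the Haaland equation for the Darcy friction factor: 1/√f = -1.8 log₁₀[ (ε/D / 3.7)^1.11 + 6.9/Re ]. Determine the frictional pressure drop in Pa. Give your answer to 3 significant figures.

ΔP ≈ 35900 Pa

A = πD²/4 = π(0.429)²/4 = 0.1445 m²; mean velocity V = ṁ/(ρA) = 170/(1260 · 0.1445) = 0.9334 m/s.
Reynolds number Re = ρVD/μ = 1260 · 0.9334 · 0.429 / 1.23 = 410.2.
Re < 2300 → laminar flow, so f = 64/Re = 64/410.2 = 0.156 (the turbulent correlation is not needed).
Darcy-Weisbach: ΔP = f(L/D)(ρV²/2) = 0.156·(180/0.429)·(1260·0.9334²/2) = 0.156·419.6·548.9 = 3.593e+04 Pa.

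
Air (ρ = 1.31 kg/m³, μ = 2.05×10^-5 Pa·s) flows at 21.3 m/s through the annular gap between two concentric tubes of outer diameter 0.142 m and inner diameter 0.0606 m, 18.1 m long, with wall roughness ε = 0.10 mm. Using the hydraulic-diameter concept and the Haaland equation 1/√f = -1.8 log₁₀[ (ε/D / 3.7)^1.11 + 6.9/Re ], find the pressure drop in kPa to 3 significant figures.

ΔP ≈ 1.49 kPa

Hydraulic diameter D_h = 4A/P = D_o - D_i = 0.142 - 0.0606 = 0.0814 m.
Re = ρVD_h/μ = 1.31·21.3·0.0814/2.05e-05 = 1.108e+05.
ε/D_h = 0.0001/0.0814 = 0.00123; Haaland gives 1/√f = -1.8 log₁₀[0.000138+6.23e-05] = 6.659, so f = 0.02255.
ΔP = f(L/D_h)(ρV²/2) = 0.02255·18.1/0.0814·297.2 = 1490 Pa.
ΔP = 1.49 kPa.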